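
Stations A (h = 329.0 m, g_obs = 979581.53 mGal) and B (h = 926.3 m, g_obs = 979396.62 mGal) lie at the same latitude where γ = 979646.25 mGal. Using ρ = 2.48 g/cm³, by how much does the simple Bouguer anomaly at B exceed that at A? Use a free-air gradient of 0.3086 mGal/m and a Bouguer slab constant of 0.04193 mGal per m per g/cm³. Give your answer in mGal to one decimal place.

-62.7

Δg_SB(A) = 979581.53 − 979646.25 + 0.3086×329.0 − 0.04193×2.48×329.0 = 2.60 mGal
Δg_SB(B) = 979396.62 − 979646.25 + 0.3086×926.3 − 0.04193×2.48×926.3 = -60.10 mGal
Difference = -60.10 − (2.60) = -62.70 mGal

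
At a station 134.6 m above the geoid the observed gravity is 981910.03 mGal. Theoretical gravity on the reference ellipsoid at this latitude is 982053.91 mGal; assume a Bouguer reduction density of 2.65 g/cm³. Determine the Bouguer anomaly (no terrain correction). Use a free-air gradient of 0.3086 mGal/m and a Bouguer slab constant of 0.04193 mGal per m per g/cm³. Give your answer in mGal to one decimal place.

Free-air correction = 0.3086 × 134.6 = 41.54 mGal
Free-air anomaly = 981910.03 − 982053.91 + (41.54) = -102.34 mGal
Bouguer slab correction = 0.04193 × 2.65 × 134.6 = 14.96 mGal
Simple Bouguer anomaly = -102.34 − (14.96) = -117.30 mGal

-117.3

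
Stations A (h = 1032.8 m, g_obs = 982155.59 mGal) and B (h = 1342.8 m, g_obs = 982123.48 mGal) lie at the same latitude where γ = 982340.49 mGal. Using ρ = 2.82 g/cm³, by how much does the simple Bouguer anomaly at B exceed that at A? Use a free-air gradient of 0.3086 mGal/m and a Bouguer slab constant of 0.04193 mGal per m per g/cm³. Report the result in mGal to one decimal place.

Δg_SB(A) = 982155.59 − 982340.49 + 0.3086×1032.8 − 0.04193×2.82×1032.8 = 11.70 mGal
Δg_SB(B) = 982123.48 − 982340.49 + 0.3086×1342.8 − 0.04193×2.82×1342.8 = 38.60 mGal
Difference = 38.60 − (11.70) = 26.90 mGal

26.9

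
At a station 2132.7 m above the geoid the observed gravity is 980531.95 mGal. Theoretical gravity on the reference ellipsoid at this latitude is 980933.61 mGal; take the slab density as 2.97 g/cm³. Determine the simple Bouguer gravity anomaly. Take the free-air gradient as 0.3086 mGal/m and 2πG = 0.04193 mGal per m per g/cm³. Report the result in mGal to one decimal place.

Free-air correction = 0.3086 × 2132.7 = 658.15 mGal
Free-air anomaly = 980531.95 − 980933.61 + (658.15) = 256.49 mGal
Bouguer slab correction = 0.04193 × 2.97 × 2132.7 = 265.59 mGal
Simple Bouguer anomaly = 256.49 − (265.59) = -9.10 mGal

-9.1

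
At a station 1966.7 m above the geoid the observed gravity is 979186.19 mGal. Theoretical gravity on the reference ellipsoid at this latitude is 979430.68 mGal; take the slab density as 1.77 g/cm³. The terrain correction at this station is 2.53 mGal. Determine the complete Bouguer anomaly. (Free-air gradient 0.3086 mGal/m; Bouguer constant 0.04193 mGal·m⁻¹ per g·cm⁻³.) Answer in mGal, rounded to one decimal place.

Free-air correction = 0.3086 × 1966.7 = 606.92 mGal
Free-air anomaly = 979186.19 − 979430.68 + (606.92) = 362.43 mGal
Bouguer slab correction = 0.04193 × 1.77 × 1966.7 = 145.96 mGal
Simple Bouguer anomaly = 362.43 − (145.96) = 216.47 mGal
Complete Bouguer anomaly = 216.47 + 2.53 = 219.00 mGal

219.0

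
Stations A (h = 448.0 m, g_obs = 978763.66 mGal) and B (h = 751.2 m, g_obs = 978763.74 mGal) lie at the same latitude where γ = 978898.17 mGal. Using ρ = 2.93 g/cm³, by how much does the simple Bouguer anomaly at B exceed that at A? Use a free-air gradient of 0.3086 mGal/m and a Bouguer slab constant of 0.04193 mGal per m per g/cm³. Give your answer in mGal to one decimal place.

56.4

Δg_SB(A) = 978763.66 − 978898.17 + 0.3086×448.0 − 0.04193×2.93×448.0 = -51.30 mGal
Δg_SB(B) = 978763.74 − 978898.17 + 0.3086×751.2 − 0.04193×2.93×751.2 = 5.10 mGal
Difference = 5.10 − (-51.30) = 56.40 mGal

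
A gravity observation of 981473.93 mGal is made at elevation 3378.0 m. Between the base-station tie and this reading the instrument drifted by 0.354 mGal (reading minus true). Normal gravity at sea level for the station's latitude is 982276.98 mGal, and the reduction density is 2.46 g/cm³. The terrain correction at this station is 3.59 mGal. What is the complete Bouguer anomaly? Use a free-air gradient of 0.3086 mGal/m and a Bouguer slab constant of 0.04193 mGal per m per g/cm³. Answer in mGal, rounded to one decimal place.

Drift-corrected reading = 981473.93 − (0.354) = 981473.576 mGal
Free-air correction = 0.3086 × 3378.0 = 1042.45 mGal
Free-air anomaly = 981473.576 − 982276.98 + (1042.45) = 239.046 mGal
Bouguer slab correction = 0.04193 × 2.46 × 3378.0 = 348.43 mGal
Simple Bouguer anomaly = 239.046 − (348.43) = -109.384 mGal
Complete Bouguer anomaly = -109.384 + 3.59 = -105.794 mGal

-105.8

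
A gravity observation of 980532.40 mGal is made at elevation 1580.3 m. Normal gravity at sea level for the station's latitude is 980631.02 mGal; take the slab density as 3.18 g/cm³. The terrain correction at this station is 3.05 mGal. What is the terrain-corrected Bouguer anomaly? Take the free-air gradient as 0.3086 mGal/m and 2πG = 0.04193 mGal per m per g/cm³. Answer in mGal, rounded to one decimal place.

Free-air correction = 0.3086 × 1580.3 = 487.68 mGal
Free-air anomaly = 980532.40 − 980631.02 + (487.68) = 389.06 mGal
Bouguer slab correction = 0.04193 × 3.18 × 1580.3 = 210.71 mGal
Simple Bouguer anomaly = 389.06 − (210.71) = 178.35 mGal
Complete Bouguer anomaly = 178.35 + 3.05 = 181.40 mGal

181.4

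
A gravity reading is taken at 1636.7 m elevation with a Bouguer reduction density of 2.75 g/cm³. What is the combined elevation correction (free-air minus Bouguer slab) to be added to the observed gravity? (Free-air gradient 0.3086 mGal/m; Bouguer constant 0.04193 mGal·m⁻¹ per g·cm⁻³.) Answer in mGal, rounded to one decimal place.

Combined gradient = 0.3086 − 0.04193 × 2.75 = 0.1932925 mGal/m
Combined elevation correction = 0.1932925 × 1636.7 = 316.4 mGal

316.4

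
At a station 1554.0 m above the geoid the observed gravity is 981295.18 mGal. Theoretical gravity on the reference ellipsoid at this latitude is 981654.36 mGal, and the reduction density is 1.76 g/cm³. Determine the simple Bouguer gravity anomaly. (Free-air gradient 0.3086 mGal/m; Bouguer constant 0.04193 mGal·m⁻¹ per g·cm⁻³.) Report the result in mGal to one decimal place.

5.7

Free-air correction = 0.3086 × 1554.0 = 479.56 mGal
Free-air anomaly = 981295.18 − 981654.36 + (479.56) = 120.38 mGal
Bouguer slab correction = 0.04193 × 1.76 × 1554.0 = 114.68 mGal
Simple Bouguer anomaly = 120.38 − (114.68) = 5.70 mGal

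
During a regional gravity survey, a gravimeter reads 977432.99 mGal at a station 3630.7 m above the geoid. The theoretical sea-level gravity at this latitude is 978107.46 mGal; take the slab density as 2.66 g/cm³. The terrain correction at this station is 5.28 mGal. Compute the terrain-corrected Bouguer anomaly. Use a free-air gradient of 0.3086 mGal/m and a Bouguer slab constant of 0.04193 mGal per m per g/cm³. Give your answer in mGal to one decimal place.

46.3

Free-air correction = 0.3086 × 3630.7 = 1120.43 mGal
Free-air anomaly = 977432.99 − 978107.46 + (1120.43) = 445.96 mGal
Bouguer slab correction = 0.04193 × 2.66 × 3630.7 = 404.95 mGal
Simple Bouguer anomaly = 445.96 − (404.95) = 41.01 mGal
Complete Bouguer anomaly = 41.01 + 5.28 = 46.29 mGal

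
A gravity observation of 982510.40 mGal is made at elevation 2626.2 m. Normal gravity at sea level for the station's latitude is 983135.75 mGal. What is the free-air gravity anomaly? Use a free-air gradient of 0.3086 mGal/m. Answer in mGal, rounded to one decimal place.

Free-air correction = 0.3086 × 2626.2 = 810.45 mGal
Free-air anomaly = 982510.40 − 983135.75 + (810.45) = 185.10 mGal

185.1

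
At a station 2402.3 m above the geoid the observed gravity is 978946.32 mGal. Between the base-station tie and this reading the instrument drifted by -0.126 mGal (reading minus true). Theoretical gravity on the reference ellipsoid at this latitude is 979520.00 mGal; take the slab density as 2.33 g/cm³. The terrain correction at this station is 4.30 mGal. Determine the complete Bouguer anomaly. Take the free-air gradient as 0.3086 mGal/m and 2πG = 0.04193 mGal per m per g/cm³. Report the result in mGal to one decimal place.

-62.6

Drift-corrected reading = 978946.32 − (-0.126) = 978946.446 mGal
Free-air correction = 0.3086 × 2402.3 = 741.35 mGal
Free-air anomaly = 978946.446 − 979520.00 + (741.35) = 167.796 mGal
Bouguer slab correction = 0.04193 × 2.33 × 2402.3 = 234.70 mGal
Simple Bouguer anomaly = 167.796 − (234.70) = -66.904 mGal
Complete Bouguer anomaly = -66.904 + 4.30 = -62.604 mGal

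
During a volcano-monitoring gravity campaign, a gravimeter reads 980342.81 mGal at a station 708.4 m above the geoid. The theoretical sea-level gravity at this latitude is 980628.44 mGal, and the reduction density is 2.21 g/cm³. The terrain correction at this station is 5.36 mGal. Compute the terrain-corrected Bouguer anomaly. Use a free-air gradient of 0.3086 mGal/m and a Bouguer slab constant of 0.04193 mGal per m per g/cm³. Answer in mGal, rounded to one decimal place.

Free-air correction = 0.3086 × 708.4 = 218.61 mGal
Free-air anomaly = 980342.81 − 980628.44 + (218.61) = -67.02 mGal
Bouguer slab correction = 0.04193 × 2.21 × 708.4 = 65.64 mGal
Simple Bouguer anomaly = -67.02 − (65.64) = -132.66 mGal
Complete Bouguer anomaly = -132.66 + 5.36 = -127.30 mGal

-127.3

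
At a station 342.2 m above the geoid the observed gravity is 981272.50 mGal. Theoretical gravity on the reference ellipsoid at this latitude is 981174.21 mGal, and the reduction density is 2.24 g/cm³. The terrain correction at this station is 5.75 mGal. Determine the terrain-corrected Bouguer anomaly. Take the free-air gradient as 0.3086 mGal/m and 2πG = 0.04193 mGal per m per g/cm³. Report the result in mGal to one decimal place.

Free-air correction = 0.3086 × 342.2 = 105.60 mGal
Free-air anomaly = 981272.50 − 981174.21 + (105.60) = 203.89 mGal
Bouguer slab correction = 0.04193 × 2.24 × 342.2 = 32.14 mGal
Simple Bouguer anomaly = 203.89 − (32.14) = 171.75 mGal
Complete Bouguer anomaly = 171.75 + 5.75 = 177.50 mGal

177.5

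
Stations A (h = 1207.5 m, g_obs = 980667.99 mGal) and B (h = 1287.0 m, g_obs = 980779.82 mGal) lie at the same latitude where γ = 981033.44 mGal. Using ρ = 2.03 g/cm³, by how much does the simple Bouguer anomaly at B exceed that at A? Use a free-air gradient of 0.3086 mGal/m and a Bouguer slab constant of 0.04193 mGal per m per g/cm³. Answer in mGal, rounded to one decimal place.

129.6

Δg_SB(A) = 980667.99 − 981033.44 + 0.3086×1207.5 − 0.04193×2.03×1207.5 = -95.60 mGal
Δg_SB(B) = 980779.82 − 981033.44 + 0.3086×1287.0 − 0.04193×2.03×1287.0 = 34.00 mGal
Difference = 34.00 − (-95.60) = 129.60 mGal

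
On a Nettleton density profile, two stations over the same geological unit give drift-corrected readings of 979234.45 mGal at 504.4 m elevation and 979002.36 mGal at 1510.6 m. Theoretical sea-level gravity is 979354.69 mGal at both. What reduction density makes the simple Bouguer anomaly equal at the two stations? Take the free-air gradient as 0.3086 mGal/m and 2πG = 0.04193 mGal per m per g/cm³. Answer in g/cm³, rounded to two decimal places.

Δg_obs = 979002.36 − 979234.45 = -232.09 mGal over Δh = 1510.6 − 504.4 = 1006.2 m
Equal Bouguer anomalies ⇒ Δg_obs + (0.3086 − 0.04193ρ)·Δh = 0
0.3086 − 0.04193ρ = −Δg_obs/Δh = 0.23066
ρ = (0.3086 − 0.23066) / 0.04193 = 1.86 g/cm³

1.86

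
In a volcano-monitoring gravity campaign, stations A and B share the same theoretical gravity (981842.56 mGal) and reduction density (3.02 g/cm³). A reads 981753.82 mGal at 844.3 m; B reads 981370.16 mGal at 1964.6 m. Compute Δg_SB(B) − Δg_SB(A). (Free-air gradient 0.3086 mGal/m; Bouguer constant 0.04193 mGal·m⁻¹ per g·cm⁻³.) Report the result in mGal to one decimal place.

-179.8

Δg_SB(A) = 981753.82 − 981842.56 + 0.3086×844.3 − 0.04193×3.02×844.3 = 64.90 mGal
Δg_SB(B) = 981370.16 − 981842.56 + 0.3086×1964.6 − 0.04193×3.02×1964.6 = -114.90 mGal
Difference = -114.90 − (64.90) = -179.80 mGal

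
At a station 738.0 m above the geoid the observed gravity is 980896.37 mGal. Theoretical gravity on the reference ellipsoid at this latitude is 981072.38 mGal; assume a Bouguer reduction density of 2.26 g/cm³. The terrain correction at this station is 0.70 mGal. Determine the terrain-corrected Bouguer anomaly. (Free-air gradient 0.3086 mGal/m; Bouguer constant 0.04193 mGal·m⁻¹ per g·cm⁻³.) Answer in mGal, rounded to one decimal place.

Free-air correction = 0.3086 × 738.0 = 227.75 mGal
Free-air anomaly = 980896.37 − 981072.38 + (227.75) = 51.74 mGal
Bouguer slab correction = 0.04193 × 2.26 × 738.0 = 69.93 mGal
Simple Bouguer anomaly = 51.74 − (69.93) = -18.19 mGal
Complete Bouguer anomaly = -18.19 + 0.70 = -17.49 mGal

-17.5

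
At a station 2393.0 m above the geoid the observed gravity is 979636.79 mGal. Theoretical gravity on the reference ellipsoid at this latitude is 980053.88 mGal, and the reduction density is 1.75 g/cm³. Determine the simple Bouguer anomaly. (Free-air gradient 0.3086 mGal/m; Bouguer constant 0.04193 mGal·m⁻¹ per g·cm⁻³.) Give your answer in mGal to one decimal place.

Free-air correction = 0.3086 × 2393.0 = 738.48 mGal
Free-air anomaly = 979636.79 − 980053.88 + (738.48) = 321.39 mGal
Bouguer slab correction = 0.04193 × 1.75 × 2393.0 = 175.59 mGal
Simple Bouguer anomaly = 321.39 − (175.59) = 145.80 mGal

145.8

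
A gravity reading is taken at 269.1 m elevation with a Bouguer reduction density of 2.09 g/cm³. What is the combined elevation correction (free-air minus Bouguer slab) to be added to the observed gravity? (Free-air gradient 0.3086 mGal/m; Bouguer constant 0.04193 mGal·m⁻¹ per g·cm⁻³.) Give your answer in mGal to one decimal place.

Combined gradient = 0.3086 − 0.04193 × 2.09 = 0.2209663 mGal/m
Combined elevation correction = 0.2209663 × 269.1 = 59.5 mGal

59.5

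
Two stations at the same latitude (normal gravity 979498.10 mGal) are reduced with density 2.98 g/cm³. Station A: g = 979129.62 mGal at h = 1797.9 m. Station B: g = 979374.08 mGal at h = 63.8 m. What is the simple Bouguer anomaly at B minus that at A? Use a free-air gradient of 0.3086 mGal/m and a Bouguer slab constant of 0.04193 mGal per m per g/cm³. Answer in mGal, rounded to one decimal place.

Δg_SB(A) = 979129.62 − 979498.10 + 0.3086×1797.9 − 0.04193×2.98×1797.9 = -38.30 mGal
Δg_SB(B) = 979374.08 − 979498.10 + 0.3086×63.8 − 0.04193×2.98×63.8 = -112.30 mGal
Difference = -112.30 − (-38.30) = -74.00 mGal

-74.0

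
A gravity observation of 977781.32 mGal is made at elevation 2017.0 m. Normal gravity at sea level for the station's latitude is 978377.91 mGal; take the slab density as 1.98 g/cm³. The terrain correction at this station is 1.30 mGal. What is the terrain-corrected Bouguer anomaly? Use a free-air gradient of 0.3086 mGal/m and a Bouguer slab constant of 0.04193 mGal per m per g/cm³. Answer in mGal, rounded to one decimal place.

Free-air correction = 0.3086 × 2017.0 = 622.45 mGal
Free-air anomaly = 977781.32 − 978377.91 + (622.45) = 25.86 mGal
Bouguer slab correction = 0.04193 × 1.98 × 2017.0 = 167.45 mGal
Simple Bouguer anomaly = 25.86 − (167.45) = -141.59 mGal
Complete Bouguer anomaly = -141.59 + 1.30 = -140.29 mGal

-140.3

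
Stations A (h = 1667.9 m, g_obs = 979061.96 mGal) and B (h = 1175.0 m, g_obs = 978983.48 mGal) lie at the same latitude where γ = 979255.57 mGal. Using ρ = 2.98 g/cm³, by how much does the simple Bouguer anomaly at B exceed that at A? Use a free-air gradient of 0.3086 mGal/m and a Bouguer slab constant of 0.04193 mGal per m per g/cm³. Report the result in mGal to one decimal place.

-169.0

Δg_SB(A) = 979061.96 − 979255.57 + 0.3086×1667.9 − 0.04193×2.98×1667.9 = 112.70 mGal
Δg_SB(B) = 978983.48 − 979255.57 + 0.3086×1175.0 − 0.04193×2.98×1175.0 = -56.30 mGal
Difference = -56.30 − (112.70) = -169.00 mGal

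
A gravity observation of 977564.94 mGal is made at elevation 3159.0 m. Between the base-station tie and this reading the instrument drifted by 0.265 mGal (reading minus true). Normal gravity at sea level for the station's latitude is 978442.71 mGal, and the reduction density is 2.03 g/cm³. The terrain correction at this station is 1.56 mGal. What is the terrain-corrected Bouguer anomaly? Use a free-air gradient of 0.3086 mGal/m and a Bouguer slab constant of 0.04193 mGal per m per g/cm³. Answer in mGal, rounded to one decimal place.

-170.5

Drift-corrected reading = 977564.94 − (0.265) = 977564.675 mGal
Free-air correction = 0.3086 × 3159.0 = 974.87 mGal
Free-air anomaly = 977564.675 − 978442.71 + (974.87) = 96.835 mGal
Bouguer slab correction = 0.04193 × 2.03 × 3159.0 = 268.89 mGal
Simple Bouguer anomaly = 96.835 − (268.89) = -172.055 mGal
Complete Bouguer anomaly = -172.055 + 1.56 = -170.495 mGal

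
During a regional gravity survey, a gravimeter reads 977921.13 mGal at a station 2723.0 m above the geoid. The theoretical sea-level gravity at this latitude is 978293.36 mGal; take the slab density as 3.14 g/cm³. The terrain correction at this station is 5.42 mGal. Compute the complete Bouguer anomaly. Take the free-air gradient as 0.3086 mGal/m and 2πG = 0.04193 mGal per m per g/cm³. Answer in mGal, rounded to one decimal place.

115.0

Free-air correction = 0.3086 × 2723.0 = 840.32 mGal
Free-air anomaly = 977921.13 − 978293.36 + (840.32) = 468.09 mGal
Bouguer slab correction = 0.04193 × 3.14 × 2723.0 = 358.51 mGal
Simple Bouguer anomaly = 468.09 − (358.51) = 109.58 mGal
Complete Bouguer anomaly = 109.58 + 5.42 = 115.00 mGal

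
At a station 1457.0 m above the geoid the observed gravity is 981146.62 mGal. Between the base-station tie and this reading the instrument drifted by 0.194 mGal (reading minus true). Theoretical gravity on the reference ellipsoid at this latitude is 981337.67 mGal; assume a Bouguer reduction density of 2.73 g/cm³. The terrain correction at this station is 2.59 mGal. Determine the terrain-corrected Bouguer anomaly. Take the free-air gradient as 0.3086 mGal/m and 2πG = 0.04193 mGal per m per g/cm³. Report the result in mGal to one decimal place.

94.2

Drift-corrected reading = 981146.62 − (0.194) = 981146.426 mGal
Free-air correction = 0.3086 × 1457.0 = 449.63 mGal
Free-air anomaly = 981146.426 − 981337.67 + (449.63) = 258.386 mGal
Bouguer slab correction = 0.04193 × 2.73 × 1457.0 = 166.78 mGal
Simple Bouguer anomaly = 258.386 − (166.78) = 91.606 mGal
Complete Bouguer anomaly = 91.606 + 2.59 = 94.196 mGal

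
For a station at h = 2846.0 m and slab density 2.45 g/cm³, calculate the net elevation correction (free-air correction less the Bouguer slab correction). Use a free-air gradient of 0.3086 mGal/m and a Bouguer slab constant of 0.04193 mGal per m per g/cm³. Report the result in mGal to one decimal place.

Combined gradient = 0.3086 − 0.04193 × 2.45 = 0.2058715 mGal/m
Combined elevation correction = 0.2058715 × 2846.0 = 585.9 mGal

585.9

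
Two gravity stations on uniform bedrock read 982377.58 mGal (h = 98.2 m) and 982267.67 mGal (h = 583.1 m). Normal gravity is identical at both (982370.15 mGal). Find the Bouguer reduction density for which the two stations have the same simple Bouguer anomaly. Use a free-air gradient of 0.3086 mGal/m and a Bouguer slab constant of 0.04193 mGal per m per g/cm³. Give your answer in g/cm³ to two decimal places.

1.95

Δg_obs = 982267.67 − 982377.58 = -109.91 mGal over Δh = 583.1 − 98.2 = 484.9 m
Equal Bouguer anomalies ⇒ Δg_obs + (0.3086 − 0.04193ρ)·Δh = 0
0.3086 − 0.04193ρ = −Δg_obs/Δh = 0.22667
ρ = (0.3086 − 0.22667) / 0.04193 = 1.95 g/cm³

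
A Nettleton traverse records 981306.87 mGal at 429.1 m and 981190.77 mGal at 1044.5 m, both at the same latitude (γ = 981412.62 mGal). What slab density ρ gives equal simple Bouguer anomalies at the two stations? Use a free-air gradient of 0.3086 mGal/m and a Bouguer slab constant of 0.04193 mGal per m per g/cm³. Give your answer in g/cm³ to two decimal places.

2.86

Δg_obs = 981190.77 − 981306.87 = -116.10 mGal over Δh = 1044.5 − 429.1 = 615.4 m
Equal Bouguer anomalies ⇒ Δg_obs + (0.3086 − 0.04193ρ)·Δh = 0
0.3086 − 0.04193ρ = −Δg_obs/Δh = 0.18866
ρ = (0.3086 − 0.18866) / 0.04193 = 2.86 g/cm³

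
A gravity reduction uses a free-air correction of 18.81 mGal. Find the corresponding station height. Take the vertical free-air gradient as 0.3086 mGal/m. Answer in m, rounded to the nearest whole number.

61

h = 18.81 / 0.3086 = 60.95 m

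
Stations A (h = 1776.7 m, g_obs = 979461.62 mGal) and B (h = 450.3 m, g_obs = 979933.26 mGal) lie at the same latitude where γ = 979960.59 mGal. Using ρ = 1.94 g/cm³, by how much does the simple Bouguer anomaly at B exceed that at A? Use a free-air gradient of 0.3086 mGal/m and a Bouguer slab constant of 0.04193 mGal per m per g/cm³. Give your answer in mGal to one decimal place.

Δg_SB(A) = 979461.62 − 979960.59 + 0.3086×1776.7 − 0.04193×1.94×1776.7 = -95.20 mGal
Δg_SB(B) = 979933.26 − 979960.59 + 0.3086×450.3 − 0.04193×1.94×450.3 = 75.00 mGal
Difference = 75.00 − (-95.20) = 170.20 mGal

170.2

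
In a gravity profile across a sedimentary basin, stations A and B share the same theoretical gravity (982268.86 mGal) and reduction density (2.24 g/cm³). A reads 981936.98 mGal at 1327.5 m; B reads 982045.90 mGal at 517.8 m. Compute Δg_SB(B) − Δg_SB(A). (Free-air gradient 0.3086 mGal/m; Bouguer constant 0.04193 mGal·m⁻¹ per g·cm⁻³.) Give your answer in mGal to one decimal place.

Δg_SB(A) = 981936.98 − 982268.86 + 0.3086×1327.5 − 0.04193×2.24×1327.5 = -46.90 mGal
Δg_SB(B) = 982045.90 − 982268.86 + 0.3086×517.8 − 0.04193×2.24×517.8 = -111.80 mGal
Difference = -111.80 − (-46.90) = -64.90 mGal

-64.9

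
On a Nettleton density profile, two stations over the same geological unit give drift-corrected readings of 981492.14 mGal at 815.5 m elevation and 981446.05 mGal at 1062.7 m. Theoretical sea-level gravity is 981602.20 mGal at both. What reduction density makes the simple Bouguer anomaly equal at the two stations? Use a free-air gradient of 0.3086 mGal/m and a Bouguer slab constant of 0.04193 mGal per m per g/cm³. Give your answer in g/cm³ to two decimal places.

2.91

Δg_obs = 981446.05 − 981492.14 = -46.09 mGal over Δh = 1062.7 − 815.5 = 247.2 m
Equal Bouguer anomalies ⇒ Δg_obs + (0.3086 − 0.04193ρ)·Δh = 0
0.3086 − 0.04193ρ = −Δg_obs/Δh = 0.18645
ρ = (0.3086 − 0.18645) / 0.04193 = 2.91 g/cm³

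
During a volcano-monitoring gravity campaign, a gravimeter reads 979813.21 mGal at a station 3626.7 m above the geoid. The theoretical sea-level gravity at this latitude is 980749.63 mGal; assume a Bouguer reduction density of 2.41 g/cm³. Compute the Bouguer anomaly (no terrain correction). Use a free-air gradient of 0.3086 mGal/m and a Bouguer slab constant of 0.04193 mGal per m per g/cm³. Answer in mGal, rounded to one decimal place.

Free-air correction = 0.3086 × 3626.7 = 1119.20 mGal
Free-air anomaly = 979813.21 − 980749.63 + (1119.20) = 182.78 mGal
Bouguer slab correction = 0.04193 × 2.41 × 3626.7 = 366.48 mGal
Simple Bouguer anomaly = 182.78 − (366.48) = -183.70 mGal

-183.7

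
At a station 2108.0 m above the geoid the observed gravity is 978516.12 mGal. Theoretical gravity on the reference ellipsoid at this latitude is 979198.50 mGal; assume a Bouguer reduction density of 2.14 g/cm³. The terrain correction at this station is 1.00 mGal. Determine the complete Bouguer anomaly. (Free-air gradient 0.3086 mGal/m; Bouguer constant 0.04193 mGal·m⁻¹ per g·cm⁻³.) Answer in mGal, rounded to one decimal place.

Free-air correction = 0.3086 × 2108.0 = 650.53 mGal
Free-air anomaly = 978516.12 − 979198.50 + (650.53) = -31.85 mGal
Bouguer slab correction = 0.04193 × 2.14 × 2108.0 = 189.15 mGal
Simple Bouguer anomaly = -31.85 − (189.15) = -221.00 mGal
Complete Bouguer anomaly = -221.00 + 1.00 = -220.00 mGal

-220.0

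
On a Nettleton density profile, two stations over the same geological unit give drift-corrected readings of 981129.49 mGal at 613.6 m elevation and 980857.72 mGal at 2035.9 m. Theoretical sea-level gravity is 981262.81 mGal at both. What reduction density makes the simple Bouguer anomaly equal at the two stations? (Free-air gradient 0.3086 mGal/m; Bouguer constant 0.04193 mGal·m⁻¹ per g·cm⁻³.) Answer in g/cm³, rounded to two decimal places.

Δg_obs = 980857.72 − 981129.49 = -271.77 mGal over Δh = 2035.9 − 613.6 = 1422.3 m
Equal Bouguer anomalies ⇒ Δg_obs + (0.3086 − 0.04193ρ)·Δh = 0
0.3086 − 0.04193ρ = −Δg_obs/Δh = 0.19108
ρ = (0.3086 − 0.19108) / 0.04193 = 2.80 g/cm³

2.80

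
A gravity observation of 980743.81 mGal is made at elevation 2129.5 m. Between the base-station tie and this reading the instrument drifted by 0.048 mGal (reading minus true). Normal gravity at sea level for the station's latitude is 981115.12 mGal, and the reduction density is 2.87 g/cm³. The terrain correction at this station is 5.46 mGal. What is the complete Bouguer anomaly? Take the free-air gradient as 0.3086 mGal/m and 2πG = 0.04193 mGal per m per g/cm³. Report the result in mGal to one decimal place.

35.0

Drift-corrected reading = 980743.81 − (0.048) = 980743.762 mGal
Free-air correction = 0.3086 × 2129.5 = 657.16 mGal
Free-air anomaly = 980743.762 − 981115.12 + (657.16) = 285.802 mGal
Bouguer slab correction = 0.04193 × 2.87 × 2129.5 = 256.26 mGal
Simple Bouguer anomaly = 285.802 − (256.26) = 29.542 mGal
Complete Bouguer anomaly = 29.542 + 5.46 = 35.002 mGal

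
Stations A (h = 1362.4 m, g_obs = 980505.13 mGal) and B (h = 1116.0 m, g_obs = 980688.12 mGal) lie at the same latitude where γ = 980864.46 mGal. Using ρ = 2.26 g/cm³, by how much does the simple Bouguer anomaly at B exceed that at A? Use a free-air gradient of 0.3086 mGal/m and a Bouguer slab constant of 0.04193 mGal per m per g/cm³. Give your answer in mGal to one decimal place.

Δg_SB(A) = 980505.13 − 980864.46 + 0.3086×1362.4 − 0.04193×2.26×1362.4 = -68.00 mGal
Δg_SB(B) = 980688.12 − 980864.46 + 0.3086×1116.0 − 0.04193×2.26×1116.0 = 62.30 mGal
Difference = 62.30 − (-68.00) = 130.30 mGal

130.3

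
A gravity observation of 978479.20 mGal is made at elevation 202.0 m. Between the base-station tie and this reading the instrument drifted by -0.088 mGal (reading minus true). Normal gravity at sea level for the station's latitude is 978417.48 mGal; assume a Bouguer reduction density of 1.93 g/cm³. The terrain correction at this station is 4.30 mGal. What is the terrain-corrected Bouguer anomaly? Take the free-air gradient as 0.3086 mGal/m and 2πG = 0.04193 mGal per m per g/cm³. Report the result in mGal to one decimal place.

112.1

Drift-corrected reading = 978479.20 − (-0.088) = 978479.288 mGal
Free-air correction = 0.3086 × 202.0 = 62.34 mGal
Free-air anomaly = 978479.288 − 978417.48 + (62.34) = 124.148 mGal
Bouguer slab correction = 0.04193 × 1.93 × 202.0 = 16.35 mGal
Simple Bouguer anomaly = 124.148 − (16.35) = 107.798 mGal
Complete Bouguer anomaly = 107.798 + 4.30 = 112.098 mGal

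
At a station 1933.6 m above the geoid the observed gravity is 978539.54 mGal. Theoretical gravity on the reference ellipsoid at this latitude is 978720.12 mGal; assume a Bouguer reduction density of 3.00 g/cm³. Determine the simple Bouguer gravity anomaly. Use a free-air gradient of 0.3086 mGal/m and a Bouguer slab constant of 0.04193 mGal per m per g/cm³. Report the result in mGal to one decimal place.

172.9

Free-air correction = 0.3086 × 1933.6 = 596.71 mGal
Free-air anomaly = 978539.54 − 978720.12 + (596.71) = 416.13 mGal
Bouguer slab correction = 0.04193 × 3.00 × 1933.6 = 243.23 mGal
Simple Bouguer anomaly = 416.13 − (243.23) = 172.90 mGal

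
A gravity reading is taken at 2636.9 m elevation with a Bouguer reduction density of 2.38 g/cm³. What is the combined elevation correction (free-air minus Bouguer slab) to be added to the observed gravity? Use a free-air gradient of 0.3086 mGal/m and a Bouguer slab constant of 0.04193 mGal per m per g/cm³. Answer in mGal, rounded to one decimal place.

Combined gradient = 0.3086 − 0.04193 × 2.38 = 0.2088066 mGal/m
Combined elevation correction = 0.2088066 × 2636.9 = 550.6 mGal

550.6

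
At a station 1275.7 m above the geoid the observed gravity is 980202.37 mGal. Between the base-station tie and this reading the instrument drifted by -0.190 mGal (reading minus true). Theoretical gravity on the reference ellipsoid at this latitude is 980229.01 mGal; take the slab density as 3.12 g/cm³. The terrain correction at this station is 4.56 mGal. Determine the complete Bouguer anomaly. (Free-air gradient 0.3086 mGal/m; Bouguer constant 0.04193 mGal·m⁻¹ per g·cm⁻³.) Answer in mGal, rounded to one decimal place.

Drift-corrected reading = 980202.37 − (-0.190) = 980202.560 mGal
Free-air correction = 0.3086 × 1275.7 = 393.68 mGal
Free-air anomaly = 980202.560 − 980229.01 + (393.68) = 367.230 mGal
Bouguer slab correction = 0.04193 × 3.12 × 1275.7 = 166.89 mGal
Simple Bouguer anomaly = 367.230 − (166.89) = 200.340 mGal
Complete Bouguer anomaly = 200.340 + 4.56 = 204.900 mGal

204.9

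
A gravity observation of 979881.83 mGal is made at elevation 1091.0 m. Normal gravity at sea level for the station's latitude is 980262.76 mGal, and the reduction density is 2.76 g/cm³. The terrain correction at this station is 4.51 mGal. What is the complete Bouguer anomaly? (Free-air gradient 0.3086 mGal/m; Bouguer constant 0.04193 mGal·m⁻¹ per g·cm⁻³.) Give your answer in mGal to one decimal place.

-166.0

Free-air correction = 0.3086 × 1091.0 = 336.68 mGal
Free-air anomaly = 979881.83 − 980262.76 + (336.68) = -44.25 mGal
Bouguer slab correction = 0.04193 × 2.76 × 1091.0 = 126.26 mGal
Simple Bouguer anomaly = -44.25 − (126.26) = -170.51 mGal
Complete Bouguer anomaly = -170.51 + 4.51 = -166.00 mGal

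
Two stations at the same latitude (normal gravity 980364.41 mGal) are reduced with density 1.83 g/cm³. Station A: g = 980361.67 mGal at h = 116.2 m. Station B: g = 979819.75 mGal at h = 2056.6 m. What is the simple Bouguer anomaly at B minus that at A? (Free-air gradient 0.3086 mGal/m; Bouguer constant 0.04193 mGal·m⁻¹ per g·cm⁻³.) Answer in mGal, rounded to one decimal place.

Δg_SB(A) = 980361.67 − 980364.41 + 0.3086×116.2 − 0.04193×1.83×116.2 = 24.20 mGal
Δg_SB(B) = 979819.75 − 980364.41 + 0.3086×2056.6 − 0.04193×1.83×2056.6 = -67.80 mGal
Difference = -67.80 − (24.20) = -92.00 mGal

-92.0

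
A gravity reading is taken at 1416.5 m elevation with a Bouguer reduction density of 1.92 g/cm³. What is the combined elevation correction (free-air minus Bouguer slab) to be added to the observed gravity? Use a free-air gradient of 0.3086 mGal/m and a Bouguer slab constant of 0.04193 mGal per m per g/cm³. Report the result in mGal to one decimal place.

Combined gradient = 0.3086 − 0.04193 × 1.92 = 0.2280944 mGal/m
Combined elevation correction = 0.2280944 × 1416.5 = 323.1 mGal

323.1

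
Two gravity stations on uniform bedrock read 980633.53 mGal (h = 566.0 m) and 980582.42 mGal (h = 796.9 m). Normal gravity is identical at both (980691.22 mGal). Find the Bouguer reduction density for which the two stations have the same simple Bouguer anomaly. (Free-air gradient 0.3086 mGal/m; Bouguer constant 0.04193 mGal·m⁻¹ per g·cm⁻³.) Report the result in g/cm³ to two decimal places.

2.08

Δg_obs = 980582.42 − 980633.53 = -51.11 mGal over Δh = 796.9 − 566.0 = 230.9 m
Equal Bouguer anomalies ⇒ Δg_obs + (0.3086 − 0.04193ρ)·Δh = 0
0.3086 − 0.04193ρ = −Δg_obs/Δh = 0.22135
ρ = (0.3086 − 0.22135) / 0.04193 = 2.08 g/cm³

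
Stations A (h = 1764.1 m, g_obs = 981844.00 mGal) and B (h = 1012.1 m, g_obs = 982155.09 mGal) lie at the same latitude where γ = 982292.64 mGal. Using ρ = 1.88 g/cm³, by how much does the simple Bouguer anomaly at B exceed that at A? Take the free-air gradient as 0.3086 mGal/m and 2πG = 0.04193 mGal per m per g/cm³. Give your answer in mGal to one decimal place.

Δg_SB(A) = 981844.00 − 982292.64 + 0.3086×1764.1 − 0.04193×1.88×1764.1 = -43.30 mGal
Δg_SB(B) = 982155.09 − 982292.64 + 0.3086×1012.1 − 0.04193×1.88×1012.1 = 95.00 mGal
Difference = 95.00 − (-43.30) = 138.30 mGal

138.3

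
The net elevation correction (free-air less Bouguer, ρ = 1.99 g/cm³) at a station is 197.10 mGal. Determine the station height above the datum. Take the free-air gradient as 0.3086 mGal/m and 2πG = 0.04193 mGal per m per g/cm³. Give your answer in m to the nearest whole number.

875

Combined gradient = 0.3086 − 0.04193 × 1.99 = 0.2251593 mGal/m
h = 197.10 / 0.2251593 = 875.38 m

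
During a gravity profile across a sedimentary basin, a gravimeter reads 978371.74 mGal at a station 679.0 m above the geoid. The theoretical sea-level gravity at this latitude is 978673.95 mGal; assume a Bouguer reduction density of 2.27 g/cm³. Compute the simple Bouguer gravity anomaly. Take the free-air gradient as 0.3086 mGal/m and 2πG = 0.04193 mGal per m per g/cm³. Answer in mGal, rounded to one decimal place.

-157.3

Free-air correction = 0.3086 × 679.0 = 209.54 mGal
Free-air anomaly = 978371.74 − 978673.95 + (209.54) = -92.67 mGal
Bouguer slab correction = 0.04193 × 2.27 × 679.0 = 64.63 mGal
Simple Bouguer anomaly = -92.67 − (64.63) = -157.30 mGal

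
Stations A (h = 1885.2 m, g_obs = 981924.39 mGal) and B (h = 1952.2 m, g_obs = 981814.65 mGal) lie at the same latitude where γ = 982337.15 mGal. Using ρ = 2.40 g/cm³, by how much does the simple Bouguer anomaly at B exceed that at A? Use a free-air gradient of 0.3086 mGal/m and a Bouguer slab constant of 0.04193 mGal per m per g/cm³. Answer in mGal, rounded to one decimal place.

Δg_SB(A) = 981924.39 − 982337.15 + 0.3086×1885.2 − 0.04193×2.40×1885.2 = -20.70 mGal
Δg_SB(B) = 981814.65 − 982337.15 + 0.3086×1952.2 − 0.04193×2.40×1952.2 = -116.50 mGal
Difference = -116.50 − (-20.70) = -95.80 mGal

-95.8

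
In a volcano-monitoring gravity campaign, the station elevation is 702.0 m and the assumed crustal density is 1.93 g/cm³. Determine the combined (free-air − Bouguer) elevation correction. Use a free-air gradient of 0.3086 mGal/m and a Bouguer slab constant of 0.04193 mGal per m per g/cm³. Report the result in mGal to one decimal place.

159.8

Combined gradient = 0.3086 − 0.04193 × 1.93 = 0.2276751 mGal/m
Combined elevation correction = 0.2276751 × 702.0 = 159.8 mGal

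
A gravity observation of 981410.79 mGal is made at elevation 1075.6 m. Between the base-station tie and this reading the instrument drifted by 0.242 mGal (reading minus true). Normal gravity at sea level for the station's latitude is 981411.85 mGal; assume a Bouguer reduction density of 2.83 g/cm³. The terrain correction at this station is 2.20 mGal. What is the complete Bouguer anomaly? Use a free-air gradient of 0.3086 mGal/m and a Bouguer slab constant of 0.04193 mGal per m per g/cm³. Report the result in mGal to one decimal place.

Drift-corrected reading = 981410.79 − (0.242) = 981410.548 mGal
Free-air correction = 0.3086 × 1075.6 = 331.93 mGal
Free-air anomaly = 981410.548 − 981411.85 + (331.93) = 330.628 mGal
Bouguer slab correction = 0.04193 × 2.83 × 1075.6 = 127.63 mGal
Simple Bouguer anomaly = 330.628 − (127.63) = 202.998 mGal
Complete Bouguer anomaly = 202.998 + 2.20 = 205.198 mGal

205.2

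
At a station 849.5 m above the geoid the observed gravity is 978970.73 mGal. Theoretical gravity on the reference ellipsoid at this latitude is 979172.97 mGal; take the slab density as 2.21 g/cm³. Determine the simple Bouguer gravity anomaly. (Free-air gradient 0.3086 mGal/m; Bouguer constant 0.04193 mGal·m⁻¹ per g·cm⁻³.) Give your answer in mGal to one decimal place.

Free-air correction = 0.3086 × 849.5 = 262.16 mGal
Free-air anomaly = 978970.73 − 979172.97 + (262.16) = 59.92 mGal
Bouguer slab correction = 0.04193 × 2.21 × 849.5 = 78.72 mGal
Simple Bouguer anomaly = 59.92 − (78.72) = -18.80 mGal

-18.8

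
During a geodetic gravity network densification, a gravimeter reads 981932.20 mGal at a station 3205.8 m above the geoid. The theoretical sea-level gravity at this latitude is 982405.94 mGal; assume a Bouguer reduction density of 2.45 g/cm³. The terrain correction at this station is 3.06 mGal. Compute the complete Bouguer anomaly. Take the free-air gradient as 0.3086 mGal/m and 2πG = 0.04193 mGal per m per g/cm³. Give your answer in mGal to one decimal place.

Free-air correction = 0.3086 × 3205.8 = 989.31 mGal
Free-air anomaly = 981932.20 − 982405.94 + (989.31) = 515.57 mGal
Bouguer slab correction = 0.04193 × 2.45 × 3205.8 = 329.33 mGal
Simple Bouguer anomaly = 515.57 − (329.33) = 186.24 mGal
Complete Bouguer anomaly = 186.24 + 3.06 = 189.30 mGal

189.3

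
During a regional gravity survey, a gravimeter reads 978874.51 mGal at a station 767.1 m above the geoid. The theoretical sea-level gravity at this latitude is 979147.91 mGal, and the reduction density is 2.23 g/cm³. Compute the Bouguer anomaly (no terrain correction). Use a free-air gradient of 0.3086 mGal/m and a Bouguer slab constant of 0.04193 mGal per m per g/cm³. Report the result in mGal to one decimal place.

Free-air correction = 0.3086 × 767.1 = 236.73 mGal
Free-air anomaly = 978874.51 − 979147.91 + (236.73) = -36.67 mGal
Bouguer slab correction = 0.04193 × 2.23 × 767.1 = 71.73 mGal
Simple Bouguer anomaly = -36.67 − (71.73) = -108.40 mGal

-108.4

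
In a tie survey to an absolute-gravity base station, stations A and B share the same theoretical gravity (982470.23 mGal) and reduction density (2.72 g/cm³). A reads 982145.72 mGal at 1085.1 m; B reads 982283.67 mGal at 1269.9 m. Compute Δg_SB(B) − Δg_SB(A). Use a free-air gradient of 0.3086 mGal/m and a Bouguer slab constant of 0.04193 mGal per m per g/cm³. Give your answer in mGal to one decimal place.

Δg_SB(A) = 982145.72 − 982470.23 + 0.3086×1085.1 − 0.04193×2.72×1085.1 = -113.40 mGal
Δg_SB(B) = 982283.67 − 982470.23 + 0.3086×1269.9 − 0.04193×2.72×1269.9 = 60.50 mGal
Difference = 60.50 − (-113.40) = 173.90 mGal

173.9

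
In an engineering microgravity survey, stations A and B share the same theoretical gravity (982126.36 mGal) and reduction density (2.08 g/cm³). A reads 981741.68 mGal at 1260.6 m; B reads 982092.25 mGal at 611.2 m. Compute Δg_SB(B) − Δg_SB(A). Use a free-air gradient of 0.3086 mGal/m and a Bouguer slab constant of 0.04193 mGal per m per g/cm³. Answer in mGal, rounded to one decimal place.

206.8

Δg_SB(A) = 981741.68 − 982126.36 + 0.3086×1260.6 − 0.04193×2.08×1260.6 = -105.60 mGal
Δg_SB(B) = 982092.25 − 982126.36 + 0.3086×611.2 − 0.04193×2.08×611.2 = 101.20 mGal
Difference = 101.20 − (-105.60) = 206.80 mGal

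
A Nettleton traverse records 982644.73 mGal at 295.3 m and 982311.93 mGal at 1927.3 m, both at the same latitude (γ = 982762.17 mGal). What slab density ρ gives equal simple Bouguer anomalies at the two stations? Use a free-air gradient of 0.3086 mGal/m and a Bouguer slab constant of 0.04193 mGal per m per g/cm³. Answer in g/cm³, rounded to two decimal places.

Δg_obs = 982311.93 − 982644.73 = -332.80 mGal over Δh = 1927.3 − 295.3 = 1632.0 m
Equal Bouguer anomalies ⇒ Δg_obs + (0.3086 − 0.04193ρ)·Δh = 0
0.3086 − 0.04193ρ = −Δg_obs/Δh = 0.20392
ρ = (0.3086 − 0.20392) / 0.04193 = 2.50 g/cm³

2.50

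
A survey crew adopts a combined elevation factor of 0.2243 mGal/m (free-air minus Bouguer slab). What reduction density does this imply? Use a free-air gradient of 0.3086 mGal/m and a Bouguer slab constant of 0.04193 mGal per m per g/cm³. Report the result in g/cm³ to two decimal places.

2.01

0.2243 = 0.3086 − 0.04193 × ρ
ρ = (0.3086 − 0.2243) / 0.04193 = 2.01 g/cm³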